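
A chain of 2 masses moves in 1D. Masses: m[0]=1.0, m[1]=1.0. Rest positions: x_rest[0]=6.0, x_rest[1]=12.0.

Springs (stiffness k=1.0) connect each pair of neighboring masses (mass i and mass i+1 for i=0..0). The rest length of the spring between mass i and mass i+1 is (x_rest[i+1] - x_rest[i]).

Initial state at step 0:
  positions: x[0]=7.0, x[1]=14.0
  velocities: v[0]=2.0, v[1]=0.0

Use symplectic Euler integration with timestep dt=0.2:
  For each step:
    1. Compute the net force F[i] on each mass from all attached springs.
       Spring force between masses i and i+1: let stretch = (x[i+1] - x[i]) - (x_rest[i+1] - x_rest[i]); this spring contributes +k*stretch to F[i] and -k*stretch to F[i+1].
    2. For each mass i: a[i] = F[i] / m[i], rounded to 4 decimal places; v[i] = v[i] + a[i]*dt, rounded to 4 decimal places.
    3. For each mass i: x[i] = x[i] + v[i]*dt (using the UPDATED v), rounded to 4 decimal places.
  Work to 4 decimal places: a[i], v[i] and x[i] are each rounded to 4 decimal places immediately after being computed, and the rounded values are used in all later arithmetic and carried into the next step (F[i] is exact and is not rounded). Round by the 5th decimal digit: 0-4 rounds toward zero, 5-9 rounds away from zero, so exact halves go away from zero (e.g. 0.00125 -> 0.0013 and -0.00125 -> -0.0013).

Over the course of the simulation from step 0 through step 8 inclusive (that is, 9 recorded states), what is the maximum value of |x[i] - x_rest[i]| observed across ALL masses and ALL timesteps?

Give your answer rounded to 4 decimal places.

Step 0: x=[7.0000 14.0000] v=[2.0000 0.0000]
Step 1: x=[7.4400 13.9600] v=[2.2000 -0.2000]
Step 2: x=[7.9008 13.8992] v=[2.3040 -0.3040]
Step 3: x=[8.3615 13.8385] v=[2.3037 -0.3037]
Step 4: x=[8.8013 13.7987] v=[2.1991 -0.1991]
Step 5: x=[9.2010 13.7990] v=[1.9986 0.0014]
Step 6: x=[9.5446 13.8554] v=[1.7182 0.2818]
Step 7: x=[9.8207 13.9793] v=[1.3804 0.6196]
Step 8: x=[10.0231 14.1769] v=[1.0121 0.9879]
Max displacement = 4.0231

Answer: 4.0231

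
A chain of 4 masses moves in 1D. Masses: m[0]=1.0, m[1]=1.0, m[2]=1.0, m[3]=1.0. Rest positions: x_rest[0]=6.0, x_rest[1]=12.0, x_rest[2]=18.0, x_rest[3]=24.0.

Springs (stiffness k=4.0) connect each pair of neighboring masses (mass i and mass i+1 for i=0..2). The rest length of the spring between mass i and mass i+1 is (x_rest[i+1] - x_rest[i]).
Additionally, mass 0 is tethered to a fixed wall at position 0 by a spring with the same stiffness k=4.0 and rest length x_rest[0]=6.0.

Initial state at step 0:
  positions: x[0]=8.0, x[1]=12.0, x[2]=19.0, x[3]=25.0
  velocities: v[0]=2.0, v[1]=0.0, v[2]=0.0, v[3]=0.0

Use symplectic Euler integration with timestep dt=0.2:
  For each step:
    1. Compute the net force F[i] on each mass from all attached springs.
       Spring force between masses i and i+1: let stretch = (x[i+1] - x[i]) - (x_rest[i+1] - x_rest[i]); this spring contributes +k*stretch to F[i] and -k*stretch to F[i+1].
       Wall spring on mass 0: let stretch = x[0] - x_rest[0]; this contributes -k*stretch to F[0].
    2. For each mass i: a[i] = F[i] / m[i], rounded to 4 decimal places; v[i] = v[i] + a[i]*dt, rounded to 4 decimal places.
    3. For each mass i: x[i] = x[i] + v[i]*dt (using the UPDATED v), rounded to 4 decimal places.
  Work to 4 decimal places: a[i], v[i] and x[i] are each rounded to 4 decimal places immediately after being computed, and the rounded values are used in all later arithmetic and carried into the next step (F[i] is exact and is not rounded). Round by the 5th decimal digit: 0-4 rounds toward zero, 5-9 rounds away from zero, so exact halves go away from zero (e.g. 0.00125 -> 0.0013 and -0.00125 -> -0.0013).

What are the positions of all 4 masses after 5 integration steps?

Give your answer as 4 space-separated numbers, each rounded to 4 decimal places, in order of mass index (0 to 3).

Answer: 5.3919 13.5678 19.1843 24.6504

Derivation:
Step 0: x=[8.0000 12.0000 19.0000 25.0000] v=[2.0000 0.0000 0.0000 0.0000]
Step 1: x=[7.7600 12.4800 18.8400 25.0000] v=[-1.2000 2.4000 -0.8000 0.0000]
Step 2: x=[7.0336 13.2224 18.6480 24.9744] v=[-3.6320 3.7120 -0.9600 -0.1280]
Step 3: x=[6.1720 13.8427 18.6001 24.8966] v=[-4.3078 3.1014 -0.2394 -0.3891]
Step 4: x=[5.5502 13.9969 18.7985 24.7713] v=[-3.1088 0.7708 0.9919 -0.6263]
Step 5: x=[5.3919 13.5678 19.1843 24.6504] v=[-0.7916 -2.1453 1.9289 -0.6045]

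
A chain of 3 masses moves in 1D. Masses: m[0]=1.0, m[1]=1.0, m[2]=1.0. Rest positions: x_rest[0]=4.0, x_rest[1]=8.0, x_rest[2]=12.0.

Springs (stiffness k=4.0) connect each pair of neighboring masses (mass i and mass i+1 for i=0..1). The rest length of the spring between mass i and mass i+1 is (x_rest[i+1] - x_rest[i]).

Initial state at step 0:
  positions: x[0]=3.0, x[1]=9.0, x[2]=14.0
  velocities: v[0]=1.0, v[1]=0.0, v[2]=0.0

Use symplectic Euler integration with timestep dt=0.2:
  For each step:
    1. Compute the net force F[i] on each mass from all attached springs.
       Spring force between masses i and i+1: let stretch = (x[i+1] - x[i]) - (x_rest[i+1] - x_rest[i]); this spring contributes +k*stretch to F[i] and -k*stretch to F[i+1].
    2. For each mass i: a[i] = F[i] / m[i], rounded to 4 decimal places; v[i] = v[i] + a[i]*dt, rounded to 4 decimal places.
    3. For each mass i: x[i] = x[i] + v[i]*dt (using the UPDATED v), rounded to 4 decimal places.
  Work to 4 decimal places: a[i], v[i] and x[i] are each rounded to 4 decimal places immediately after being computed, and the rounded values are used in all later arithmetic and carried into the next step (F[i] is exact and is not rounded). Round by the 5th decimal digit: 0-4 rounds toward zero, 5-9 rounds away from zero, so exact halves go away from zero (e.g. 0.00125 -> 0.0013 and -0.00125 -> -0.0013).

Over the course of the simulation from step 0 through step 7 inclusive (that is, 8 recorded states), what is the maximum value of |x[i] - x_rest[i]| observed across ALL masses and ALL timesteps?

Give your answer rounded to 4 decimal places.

Answer: 2.5847

Derivation:
Step 0: x=[3.0000 9.0000 14.0000] v=[1.0000 0.0000 0.0000]
Step 1: x=[3.5200 8.8400 13.8400] v=[2.6000 -0.8000 -0.8000]
Step 2: x=[4.2512 8.6288 13.5200] v=[3.6560 -1.0560 -1.6000]
Step 3: x=[5.0428 8.4998 13.0574] v=[3.9581 -0.6451 -2.3130]
Step 4: x=[5.7475 8.5469 12.5056] v=[3.5237 0.2354 -2.7591]
Step 5: x=[6.2601 8.7795 11.9604] v=[2.5632 1.1628 -2.7261]
Step 6: x=[6.5358 9.1179 11.5462] v=[1.3787 1.6920 -2.0708]
Step 7: x=[6.5847 9.4317 11.3835] v=[0.2444 1.5690 -0.8134]
Max displacement = 2.5847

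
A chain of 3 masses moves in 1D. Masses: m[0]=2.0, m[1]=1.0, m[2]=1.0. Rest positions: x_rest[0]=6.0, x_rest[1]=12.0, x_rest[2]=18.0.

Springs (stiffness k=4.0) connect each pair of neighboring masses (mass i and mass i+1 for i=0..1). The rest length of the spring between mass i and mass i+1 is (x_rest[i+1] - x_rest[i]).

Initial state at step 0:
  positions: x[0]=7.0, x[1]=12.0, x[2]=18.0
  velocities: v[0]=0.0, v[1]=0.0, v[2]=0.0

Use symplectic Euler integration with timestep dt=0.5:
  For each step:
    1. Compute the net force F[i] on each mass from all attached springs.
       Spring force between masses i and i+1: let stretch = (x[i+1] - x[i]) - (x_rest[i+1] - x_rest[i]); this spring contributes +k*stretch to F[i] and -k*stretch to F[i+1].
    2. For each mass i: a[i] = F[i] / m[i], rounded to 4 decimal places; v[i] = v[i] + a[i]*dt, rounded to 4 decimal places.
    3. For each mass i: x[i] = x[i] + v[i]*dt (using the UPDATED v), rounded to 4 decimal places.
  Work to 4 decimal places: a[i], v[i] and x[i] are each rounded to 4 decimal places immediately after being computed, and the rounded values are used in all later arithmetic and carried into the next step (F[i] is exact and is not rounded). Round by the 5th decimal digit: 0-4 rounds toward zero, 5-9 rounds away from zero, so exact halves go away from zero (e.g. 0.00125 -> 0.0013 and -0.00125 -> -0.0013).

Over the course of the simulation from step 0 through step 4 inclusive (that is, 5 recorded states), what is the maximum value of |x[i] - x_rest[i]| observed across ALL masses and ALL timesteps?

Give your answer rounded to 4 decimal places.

Step 0: x=[7.0000 12.0000 18.0000] v=[0.0000 0.0000 0.0000]
Step 1: x=[6.5000 13.0000 18.0000] v=[-1.0000 2.0000 0.0000]
Step 2: x=[6.2500 12.5000 19.0000] v=[-0.5000 -1.0000 2.0000]
Step 3: x=[6.1250 12.2500 19.5000] v=[-0.2500 -0.5000 1.0000]
Step 4: x=[6.0625 13.1250 18.7500] v=[-0.1250 1.7500 -1.5000]
Max displacement = 1.5000

Answer: 1.5000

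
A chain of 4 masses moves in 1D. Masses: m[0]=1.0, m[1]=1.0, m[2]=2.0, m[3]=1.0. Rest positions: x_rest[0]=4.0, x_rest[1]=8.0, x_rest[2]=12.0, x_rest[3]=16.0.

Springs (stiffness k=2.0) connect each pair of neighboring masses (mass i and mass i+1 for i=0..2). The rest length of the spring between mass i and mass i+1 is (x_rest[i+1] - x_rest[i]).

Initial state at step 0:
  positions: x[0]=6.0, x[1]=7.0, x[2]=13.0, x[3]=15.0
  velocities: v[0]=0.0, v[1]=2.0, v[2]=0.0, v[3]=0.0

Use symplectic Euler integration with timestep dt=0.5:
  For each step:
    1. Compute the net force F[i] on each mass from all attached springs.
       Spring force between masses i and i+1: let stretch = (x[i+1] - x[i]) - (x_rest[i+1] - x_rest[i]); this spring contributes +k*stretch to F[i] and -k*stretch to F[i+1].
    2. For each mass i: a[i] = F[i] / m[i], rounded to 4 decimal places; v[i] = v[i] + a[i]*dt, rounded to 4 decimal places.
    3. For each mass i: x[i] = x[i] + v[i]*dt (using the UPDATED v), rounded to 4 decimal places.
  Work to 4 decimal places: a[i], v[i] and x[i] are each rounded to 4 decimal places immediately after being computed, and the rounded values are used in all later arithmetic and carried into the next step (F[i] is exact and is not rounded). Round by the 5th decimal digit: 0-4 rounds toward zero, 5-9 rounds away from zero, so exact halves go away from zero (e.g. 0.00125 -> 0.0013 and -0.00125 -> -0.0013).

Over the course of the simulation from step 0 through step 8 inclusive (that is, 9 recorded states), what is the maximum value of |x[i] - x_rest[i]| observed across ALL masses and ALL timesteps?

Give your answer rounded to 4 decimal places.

Answer: 4.2013

Derivation:
Step 0: x=[6.0000 7.0000 13.0000 15.0000] v=[0.0000 2.0000 0.0000 0.0000]
Step 1: x=[4.5000 10.5000 12.0000 16.0000] v=[-3.0000 7.0000 -2.0000 2.0000]
Step 2: x=[4.0000 11.7500 11.6250 17.0000] v=[-1.0000 2.5000 -0.7500 2.0000]
Step 3: x=[5.3750 9.0625 12.6250 17.3125] v=[2.7500 -5.3750 2.0000 0.6250]
Step 4: x=[6.5938 6.3125 13.9063 17.2813] v=[2.4375 -5.5000 2.5625 -0.0625]
Step 5: x=[5.6719 7.5001 14.1329 17.5626] v=[-1.8438 2.3751 0.4531 0.5625]
Step 6: x=[3.6641 11.0900 13.5587 18.1290] v=[-4.0156 7.1797 -1.1485 1.1328]
Step 7: x=[3.3693 12.2013 13.5099 18.4103] v=[-0.5897 2.2225 -0.0977 0.5625]
Step 8: x=[5.4905 9.5509 14.3590 18.2414] v=[4.2423 -5.3009 1.6982 -0.3379]
Max displacement = 4.2013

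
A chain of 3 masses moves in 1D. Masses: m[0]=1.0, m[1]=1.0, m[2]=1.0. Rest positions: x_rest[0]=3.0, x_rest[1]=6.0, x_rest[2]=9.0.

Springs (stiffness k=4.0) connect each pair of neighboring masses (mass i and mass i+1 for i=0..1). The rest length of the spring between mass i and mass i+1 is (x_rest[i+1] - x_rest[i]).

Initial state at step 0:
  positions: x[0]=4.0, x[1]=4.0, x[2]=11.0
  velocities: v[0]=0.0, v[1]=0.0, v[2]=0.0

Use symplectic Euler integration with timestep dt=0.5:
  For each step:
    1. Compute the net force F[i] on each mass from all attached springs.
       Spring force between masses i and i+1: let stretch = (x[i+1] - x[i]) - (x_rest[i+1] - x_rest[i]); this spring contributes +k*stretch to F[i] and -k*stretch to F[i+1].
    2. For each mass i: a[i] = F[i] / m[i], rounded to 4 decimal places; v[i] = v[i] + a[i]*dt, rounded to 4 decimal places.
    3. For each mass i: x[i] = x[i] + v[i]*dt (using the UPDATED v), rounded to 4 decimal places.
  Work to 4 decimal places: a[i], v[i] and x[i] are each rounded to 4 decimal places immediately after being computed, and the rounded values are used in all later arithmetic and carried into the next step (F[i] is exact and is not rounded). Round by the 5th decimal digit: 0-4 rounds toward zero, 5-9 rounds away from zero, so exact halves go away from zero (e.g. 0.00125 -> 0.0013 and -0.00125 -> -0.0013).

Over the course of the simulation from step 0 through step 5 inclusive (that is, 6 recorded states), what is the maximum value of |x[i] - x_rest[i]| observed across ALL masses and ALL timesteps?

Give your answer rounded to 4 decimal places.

Answer: 5.0000

Derivation:
Step 0: x=[4.0000 4.0000 11.0000] v=[0.0000 0.0000 0.0000]
Step 1: x=[1.0000 11.0000 7.0000] v=[-6.0000 14.0000 -8.0000]
Step 2: x=[5.0000 4.0000 10.0000] v=[8.0000 -14.0000 6.0000]
Step 3: x=[5.0000 4.0000 10.0000] v=[0.0000 0.0000 0.0000]
Step 4: x=[1.0000 11.0000 7.0000] v=[-8.0000 14.0000 -6.0000]
Step 5: x=[4.0000 4.0000 11.0000] v=[6.0000 -14.0000 8.0000]
Max displacement = 5.0000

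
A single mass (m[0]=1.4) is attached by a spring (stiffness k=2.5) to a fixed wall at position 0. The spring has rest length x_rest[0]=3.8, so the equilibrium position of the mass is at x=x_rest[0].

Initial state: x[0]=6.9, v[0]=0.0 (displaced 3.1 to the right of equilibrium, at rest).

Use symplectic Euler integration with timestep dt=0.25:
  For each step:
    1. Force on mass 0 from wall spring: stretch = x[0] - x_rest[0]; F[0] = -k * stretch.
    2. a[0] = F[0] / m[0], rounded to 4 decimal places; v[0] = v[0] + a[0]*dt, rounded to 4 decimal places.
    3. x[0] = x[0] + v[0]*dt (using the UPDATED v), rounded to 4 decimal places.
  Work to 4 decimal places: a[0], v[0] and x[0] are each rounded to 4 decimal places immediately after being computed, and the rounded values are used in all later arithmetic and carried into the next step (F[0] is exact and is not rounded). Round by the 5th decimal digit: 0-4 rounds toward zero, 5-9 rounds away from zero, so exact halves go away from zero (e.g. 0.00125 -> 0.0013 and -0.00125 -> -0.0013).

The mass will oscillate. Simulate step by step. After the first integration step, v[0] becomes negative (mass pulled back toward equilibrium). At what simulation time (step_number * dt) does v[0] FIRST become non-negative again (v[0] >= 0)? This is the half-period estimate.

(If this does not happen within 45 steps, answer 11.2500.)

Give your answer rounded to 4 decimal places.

Answer: 2.5000

Derivation:
Step 0: x=[6.9000] v=[0.0000]
Step 1: x=[6.5540] v=[-1.3839]
Step 2: x=[5.9007] v=[-2.6134]
Step 3: x=[5.0129] v=[-3.5512]
Step 4: x=[3.9897] v=[-4.0927]
Step 5: x=[2.9454] v=[-4.1774]
Step 6: x=[1.9964] v=[-3.7959]
Step 7: x=[1.2487] v=[-2.9907]
Step 8: x=[0.7858] v=[-1.8517]
Step 9: x=[0.6593] v=[-0.5061]
Step 10: x=[0.8833] v=[0.8960]
First v>=0 after going negative at step 10, time=2.5000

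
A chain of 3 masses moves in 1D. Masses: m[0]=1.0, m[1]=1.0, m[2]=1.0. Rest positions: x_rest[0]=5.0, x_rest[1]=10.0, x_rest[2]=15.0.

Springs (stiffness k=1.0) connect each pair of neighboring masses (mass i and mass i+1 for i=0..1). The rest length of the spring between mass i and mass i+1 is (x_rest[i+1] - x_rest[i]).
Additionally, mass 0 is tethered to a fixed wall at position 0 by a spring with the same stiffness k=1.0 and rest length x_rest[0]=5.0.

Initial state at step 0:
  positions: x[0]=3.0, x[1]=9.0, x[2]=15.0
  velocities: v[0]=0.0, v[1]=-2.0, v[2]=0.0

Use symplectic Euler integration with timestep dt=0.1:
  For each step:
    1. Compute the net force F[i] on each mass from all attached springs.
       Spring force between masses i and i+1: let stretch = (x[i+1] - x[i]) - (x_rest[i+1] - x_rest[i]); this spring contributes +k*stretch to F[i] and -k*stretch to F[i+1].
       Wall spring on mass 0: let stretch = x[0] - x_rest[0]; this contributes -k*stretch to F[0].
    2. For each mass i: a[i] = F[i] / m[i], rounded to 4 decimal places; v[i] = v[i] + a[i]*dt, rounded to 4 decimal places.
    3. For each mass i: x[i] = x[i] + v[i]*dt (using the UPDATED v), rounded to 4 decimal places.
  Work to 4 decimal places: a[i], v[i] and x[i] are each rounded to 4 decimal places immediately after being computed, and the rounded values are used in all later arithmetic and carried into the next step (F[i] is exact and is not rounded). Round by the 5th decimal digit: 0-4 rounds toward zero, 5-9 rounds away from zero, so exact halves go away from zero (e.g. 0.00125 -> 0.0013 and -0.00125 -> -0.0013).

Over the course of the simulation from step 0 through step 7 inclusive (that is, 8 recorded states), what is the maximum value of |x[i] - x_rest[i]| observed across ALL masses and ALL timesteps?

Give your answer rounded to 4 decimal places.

Answer: 2.1673

Derivation:
Step 0: x=[3.0000 9.0000 15.0000] v=[0.0000 -2.0000 0.0000]
Step 1: x=[3.0300 8.8000 14.9900] v=[0.3000 -2.0000 -0.1000]
Step 2: x=[3.0874 8.6042 14.9681] v=[0.5740 -1.9580 -0.2190]
Step 3: x=[3.1691 8.4169 14.9326] v=[0.8169 -1.8733 -0.3554]
Step 4: x=[3.2716 8.2423 14.8819] v=[1.0248 -1.7465 -0.5070]
Step 5: x=[3.3911 8.0843 14.8148] v=[1.1947 -1.5796 -0.6710]
Step 6: x=[3.5236 7.9467 14.7304] v=[1.3249 -1.3759 -0.8441]
Step 7: x=[3.6651 7.8327 14.6282] v=[1.4149 -1.1398 -1.0225]
Max displacement = 2.1673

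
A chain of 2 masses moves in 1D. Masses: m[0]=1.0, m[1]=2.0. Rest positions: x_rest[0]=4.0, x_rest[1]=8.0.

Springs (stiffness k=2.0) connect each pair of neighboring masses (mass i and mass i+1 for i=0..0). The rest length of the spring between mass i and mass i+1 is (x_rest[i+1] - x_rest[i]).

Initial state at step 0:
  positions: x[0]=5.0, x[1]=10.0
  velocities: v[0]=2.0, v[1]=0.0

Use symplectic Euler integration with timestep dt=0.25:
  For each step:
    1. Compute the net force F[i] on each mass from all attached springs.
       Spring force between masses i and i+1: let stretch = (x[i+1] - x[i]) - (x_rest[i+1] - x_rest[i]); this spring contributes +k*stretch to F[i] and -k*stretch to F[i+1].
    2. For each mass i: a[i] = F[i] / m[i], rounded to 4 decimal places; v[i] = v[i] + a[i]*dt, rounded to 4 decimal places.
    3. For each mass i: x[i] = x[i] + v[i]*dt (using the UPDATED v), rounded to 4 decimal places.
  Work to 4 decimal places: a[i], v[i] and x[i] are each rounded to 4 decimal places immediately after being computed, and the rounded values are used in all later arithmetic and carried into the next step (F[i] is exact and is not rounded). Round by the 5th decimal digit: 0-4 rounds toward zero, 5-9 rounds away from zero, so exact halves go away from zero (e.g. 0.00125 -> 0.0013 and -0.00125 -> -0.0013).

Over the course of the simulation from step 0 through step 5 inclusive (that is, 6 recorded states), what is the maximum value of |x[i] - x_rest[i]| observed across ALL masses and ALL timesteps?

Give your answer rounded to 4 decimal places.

Answer: 3.6495

Derivation:
Step 0: x=[5.0000 10.0000] v=[2.0000 0.0000]
Step 1: x=[5.6250 9.9375] v=[2.5000 -0.2500]
Step 2: x=[6.2891 9.8555] v=[2.6563 -0.3281]
Step 3: x=[6.8990 9.8006] v=[2.4395 -0.2197]
Step 4: x=[7.3716 9.8143] v=[1.8903 0.0549]
Step 5: x=[7.6495 9.9254] v=[1.1117 0.4442]
Max displacement = 3.6495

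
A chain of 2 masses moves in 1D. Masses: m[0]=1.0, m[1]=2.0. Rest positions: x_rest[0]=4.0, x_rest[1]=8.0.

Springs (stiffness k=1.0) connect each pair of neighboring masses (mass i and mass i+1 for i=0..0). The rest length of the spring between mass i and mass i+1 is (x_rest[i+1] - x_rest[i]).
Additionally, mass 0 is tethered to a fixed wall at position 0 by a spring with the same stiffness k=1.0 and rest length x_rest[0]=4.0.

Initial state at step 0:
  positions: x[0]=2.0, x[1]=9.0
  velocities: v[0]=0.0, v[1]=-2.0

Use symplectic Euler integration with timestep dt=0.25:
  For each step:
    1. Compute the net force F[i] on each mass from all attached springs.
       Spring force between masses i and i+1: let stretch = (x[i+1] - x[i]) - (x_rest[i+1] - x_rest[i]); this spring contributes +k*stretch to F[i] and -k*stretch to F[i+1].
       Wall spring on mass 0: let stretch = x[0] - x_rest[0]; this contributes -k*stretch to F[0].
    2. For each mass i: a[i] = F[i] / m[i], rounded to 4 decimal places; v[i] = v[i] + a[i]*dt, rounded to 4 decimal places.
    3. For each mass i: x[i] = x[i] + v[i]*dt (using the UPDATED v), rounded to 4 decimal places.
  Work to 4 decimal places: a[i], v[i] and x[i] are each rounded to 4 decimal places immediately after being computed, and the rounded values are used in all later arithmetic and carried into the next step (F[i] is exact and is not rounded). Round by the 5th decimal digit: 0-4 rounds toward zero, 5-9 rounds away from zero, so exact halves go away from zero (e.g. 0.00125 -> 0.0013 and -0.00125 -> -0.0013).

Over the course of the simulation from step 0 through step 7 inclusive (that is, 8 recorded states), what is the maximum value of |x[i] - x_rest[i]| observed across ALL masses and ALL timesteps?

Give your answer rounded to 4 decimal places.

Step 0: x=[2.0000 9.0000] v=[0.0000 -2.0000]
Step 1: x=[2.3125 8.4063] v=[1.2500 -2.3750]
Step 2: x=[2.8613 7.7471] v=[2.1953 -2.6367]
Step 3: x=[3.5367 7.0603] v=[2.7014 -2.7474]
Step 4: x=[4.2112 6.3883] v=[2.6981 -2.6879]
Step 5: x=[4.7586 5.7733] v=[2.1896 -2.4600]
Step 6: x=[5.0720 5.2516] v=[1.2536 -2.0868]
Step 7: x=[5.0796 4.8493] v=[0.0305 -1.6093]
Max displacement = 3.1507

Answer: 3.1507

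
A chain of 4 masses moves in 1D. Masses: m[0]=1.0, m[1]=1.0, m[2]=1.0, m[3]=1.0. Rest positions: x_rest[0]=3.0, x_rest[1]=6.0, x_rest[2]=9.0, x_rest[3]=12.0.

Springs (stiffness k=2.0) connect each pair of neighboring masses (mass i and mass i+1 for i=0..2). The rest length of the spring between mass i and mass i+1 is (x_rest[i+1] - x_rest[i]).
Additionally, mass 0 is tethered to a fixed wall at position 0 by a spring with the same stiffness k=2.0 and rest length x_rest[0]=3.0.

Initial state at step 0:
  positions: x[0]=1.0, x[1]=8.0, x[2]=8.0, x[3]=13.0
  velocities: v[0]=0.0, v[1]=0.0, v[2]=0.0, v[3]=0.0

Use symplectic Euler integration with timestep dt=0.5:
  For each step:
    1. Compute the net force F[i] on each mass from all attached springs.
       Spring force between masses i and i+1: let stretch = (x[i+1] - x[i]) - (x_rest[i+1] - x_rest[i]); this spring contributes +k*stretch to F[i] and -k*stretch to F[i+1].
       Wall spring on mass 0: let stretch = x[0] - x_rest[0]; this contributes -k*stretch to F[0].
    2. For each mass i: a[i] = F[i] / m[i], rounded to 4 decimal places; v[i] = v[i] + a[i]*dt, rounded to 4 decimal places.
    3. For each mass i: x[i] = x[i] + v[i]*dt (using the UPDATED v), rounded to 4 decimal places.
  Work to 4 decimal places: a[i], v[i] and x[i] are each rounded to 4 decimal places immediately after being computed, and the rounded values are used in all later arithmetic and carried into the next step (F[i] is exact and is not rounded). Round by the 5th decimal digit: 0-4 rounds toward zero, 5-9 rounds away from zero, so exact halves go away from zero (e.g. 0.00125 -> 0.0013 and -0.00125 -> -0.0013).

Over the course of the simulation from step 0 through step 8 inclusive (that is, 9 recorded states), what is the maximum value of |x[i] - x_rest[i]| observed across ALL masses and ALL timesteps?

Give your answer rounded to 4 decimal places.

Answer: 3.0625

Derivation:
Step 0: x=[1.0000 8.0000 8.0000 13.0000] v=[0.0000 0.0000 0.0000 0.0000]
Step 1: x=[4.0000 4.5000 10.5000 12.0000] v=[6.0000 -7.0000 5.0000 -2.0000]
Step 2: x=[5.2500 3.7500 10.7500 11.7500] v=[2.5000 -1.5000 0.5000 -0.5000]
Step 3: x=[3.1250 7.2500 8.0000 12.5000] v=[-4.2500 7.0000 -5.5000 1.5000]
Step 4: x=[1.5000 9.0625 7.1250 12.5000] v=[-3.2500 3.6250 -1.7500 0.0000]
Step 5: x=[2.9063 6.1250 9.9063 11.3125] v=[2.8125 -5.8750 5.5625 -2.3750]
Step 6: x=[4.4688 3.4688 11.5000 10.9219] v=[3.1249 -5.3124 3.1874 -0.7812]
Step 7: x=[3.2969 5.3282 8.7891 12.3204] v=[-2.3439 3.7188 -5.4219 2.7969]
Step 8: x=[1.4922 7.9024 6.1134 13.4532] v=[-3.6095 5.1484 -5.3515 2.2656]
Max displacement = 3.0625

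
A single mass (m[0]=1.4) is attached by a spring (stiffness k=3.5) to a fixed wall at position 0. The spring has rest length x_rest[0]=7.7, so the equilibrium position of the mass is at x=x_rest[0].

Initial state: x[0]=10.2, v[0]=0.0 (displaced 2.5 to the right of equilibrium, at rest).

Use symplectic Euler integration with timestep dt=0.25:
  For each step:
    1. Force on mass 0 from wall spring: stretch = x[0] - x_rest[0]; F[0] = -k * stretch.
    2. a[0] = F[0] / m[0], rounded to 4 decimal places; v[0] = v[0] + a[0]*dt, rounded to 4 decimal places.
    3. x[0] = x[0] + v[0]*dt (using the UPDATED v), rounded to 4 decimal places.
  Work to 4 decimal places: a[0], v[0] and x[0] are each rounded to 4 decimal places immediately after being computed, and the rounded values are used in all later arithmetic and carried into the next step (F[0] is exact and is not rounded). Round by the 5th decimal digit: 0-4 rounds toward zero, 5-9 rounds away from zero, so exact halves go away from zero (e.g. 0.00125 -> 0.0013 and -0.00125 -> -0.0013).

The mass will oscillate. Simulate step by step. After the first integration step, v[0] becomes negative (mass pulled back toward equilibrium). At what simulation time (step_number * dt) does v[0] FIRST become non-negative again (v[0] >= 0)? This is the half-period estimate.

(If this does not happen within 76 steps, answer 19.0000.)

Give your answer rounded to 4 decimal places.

Step 0: x=[10.2000] v=[0.0000]
Step 1: x=[9.8094] v=[-1.5625]
Step 2: x=[9.0892] v=[-2.8809]
Step 3: x=[8.1519] v=[-3.7492]
Step 4: x=[7.1440] v=[-4.0317]
Step 5: x=[6.2230] v=[-3.6842]
Step 6: x=[5.5327] v=[-2.7611]
Step 7: x=[5.1811] v=[-1.4065]
Step 8: x=[5.2231] v=[0.1678]
First v>=0 after going negative at step 8, time=2.0000

Answer: 2.0000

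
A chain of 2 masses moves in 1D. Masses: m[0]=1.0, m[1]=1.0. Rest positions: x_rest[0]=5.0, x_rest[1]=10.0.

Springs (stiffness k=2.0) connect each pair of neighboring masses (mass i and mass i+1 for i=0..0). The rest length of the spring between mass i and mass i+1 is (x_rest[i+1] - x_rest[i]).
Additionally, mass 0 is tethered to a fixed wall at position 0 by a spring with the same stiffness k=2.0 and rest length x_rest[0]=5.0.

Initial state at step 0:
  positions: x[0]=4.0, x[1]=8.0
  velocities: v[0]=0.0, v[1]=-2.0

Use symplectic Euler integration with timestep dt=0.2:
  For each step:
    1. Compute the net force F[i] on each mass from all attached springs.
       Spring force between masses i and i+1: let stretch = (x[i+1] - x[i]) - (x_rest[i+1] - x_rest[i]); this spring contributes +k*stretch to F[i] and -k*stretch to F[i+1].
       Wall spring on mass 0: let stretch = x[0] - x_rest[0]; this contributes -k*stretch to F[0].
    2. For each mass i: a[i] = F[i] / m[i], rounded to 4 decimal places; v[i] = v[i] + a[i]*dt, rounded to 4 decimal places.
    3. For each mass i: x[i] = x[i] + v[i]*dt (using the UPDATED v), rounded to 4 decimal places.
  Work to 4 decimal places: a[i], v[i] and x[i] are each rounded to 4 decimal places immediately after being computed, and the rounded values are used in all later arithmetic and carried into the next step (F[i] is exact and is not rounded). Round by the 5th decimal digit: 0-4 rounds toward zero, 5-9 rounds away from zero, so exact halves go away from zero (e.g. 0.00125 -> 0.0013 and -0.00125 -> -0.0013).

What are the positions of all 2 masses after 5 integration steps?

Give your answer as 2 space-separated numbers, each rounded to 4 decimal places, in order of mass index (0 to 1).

Step 0: x=[4.0000 8.0000] v=[0.0000 -2.0000]
Step 1: x=[4.0000 7.6800] v=[0.0000 -1.6000]
Step 2: x=[3.9744 7.4656] v=[-0.1280 -1.0720]
Step 3: x=[3.9101 7.3719] v=[-0.3213 -0.4685]
Step 4: x=[3.8100 7.4013] v=[-0.5006 0.1468]
Step 5: x=[3.6924 7.5434] v=[-0.5881 0.7103]

Answer: 3.6924 7.5434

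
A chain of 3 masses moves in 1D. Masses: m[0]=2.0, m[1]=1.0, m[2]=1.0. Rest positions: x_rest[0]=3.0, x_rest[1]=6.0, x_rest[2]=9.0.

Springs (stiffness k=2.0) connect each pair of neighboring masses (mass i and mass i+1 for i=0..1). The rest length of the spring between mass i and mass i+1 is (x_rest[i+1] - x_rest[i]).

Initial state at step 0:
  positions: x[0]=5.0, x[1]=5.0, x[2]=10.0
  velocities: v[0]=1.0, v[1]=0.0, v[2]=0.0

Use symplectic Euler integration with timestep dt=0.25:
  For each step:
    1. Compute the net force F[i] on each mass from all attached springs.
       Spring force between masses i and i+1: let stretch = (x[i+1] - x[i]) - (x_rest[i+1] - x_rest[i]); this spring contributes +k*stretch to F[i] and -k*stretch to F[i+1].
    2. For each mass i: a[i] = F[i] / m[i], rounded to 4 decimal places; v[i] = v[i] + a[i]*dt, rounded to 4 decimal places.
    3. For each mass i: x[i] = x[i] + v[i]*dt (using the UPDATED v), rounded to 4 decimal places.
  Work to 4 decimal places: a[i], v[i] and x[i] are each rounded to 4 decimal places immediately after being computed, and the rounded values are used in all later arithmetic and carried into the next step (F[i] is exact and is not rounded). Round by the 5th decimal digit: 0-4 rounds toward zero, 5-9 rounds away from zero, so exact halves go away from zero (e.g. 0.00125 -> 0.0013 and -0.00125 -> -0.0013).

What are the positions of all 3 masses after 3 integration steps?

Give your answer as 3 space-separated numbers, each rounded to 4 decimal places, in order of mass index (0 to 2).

Answer: 4.8030 7.8833 9.0108

Derivation:
Step 0: x=[5.0000 5.0000 10.0000] v=[1.0000 0.0000 0.0000]
Step 1: x=[5.0625 5.6250 9.7500] v=[0.2500 2.5000 -1.0000]
Step 2: x=[4.9727 6.6953 9.3594] v=[-0.3594 4.2813 -1.5625]
Step 3: x=[4.8030 7.8833 9.0108] v=[-0.6788 4.7521 -1.3946]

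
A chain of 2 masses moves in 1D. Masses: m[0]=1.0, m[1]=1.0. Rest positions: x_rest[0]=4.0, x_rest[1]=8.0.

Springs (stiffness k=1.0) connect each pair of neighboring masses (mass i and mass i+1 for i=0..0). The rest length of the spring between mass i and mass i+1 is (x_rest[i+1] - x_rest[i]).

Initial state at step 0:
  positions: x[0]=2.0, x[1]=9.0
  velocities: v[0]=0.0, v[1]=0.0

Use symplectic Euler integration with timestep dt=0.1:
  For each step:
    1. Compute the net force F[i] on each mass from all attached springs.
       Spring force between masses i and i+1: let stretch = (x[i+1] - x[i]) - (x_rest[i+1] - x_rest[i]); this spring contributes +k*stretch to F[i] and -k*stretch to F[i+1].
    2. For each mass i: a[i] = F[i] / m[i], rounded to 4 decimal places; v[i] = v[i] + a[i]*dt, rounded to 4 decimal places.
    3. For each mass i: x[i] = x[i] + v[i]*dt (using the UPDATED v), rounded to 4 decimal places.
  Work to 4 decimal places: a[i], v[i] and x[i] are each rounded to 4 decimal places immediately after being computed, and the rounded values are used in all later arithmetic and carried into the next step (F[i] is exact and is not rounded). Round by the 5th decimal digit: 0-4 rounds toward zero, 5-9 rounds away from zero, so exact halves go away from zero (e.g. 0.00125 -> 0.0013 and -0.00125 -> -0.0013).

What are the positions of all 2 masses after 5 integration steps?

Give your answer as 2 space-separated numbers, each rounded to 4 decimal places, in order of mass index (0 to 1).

Step 0: x=[2.0000 9.0000] v=[0.0000 0.0000]
Step 1: x=[2.0300 8.9700] v=[0.3000 -0.3000]
Step 2: x=[2.0894 8.9106] v=[0.5940 -0.5940]
Step 3: x=[2.1770 8.8230] v=[0.8761 -0.8761]
Step 4: x=[2.2911 8.7089] v=[1.1407 -1.1407]
Step 5: x=[2.4294 8.5707] v=[1.3825 -1.3825]

Answer: 2.4294 8.5707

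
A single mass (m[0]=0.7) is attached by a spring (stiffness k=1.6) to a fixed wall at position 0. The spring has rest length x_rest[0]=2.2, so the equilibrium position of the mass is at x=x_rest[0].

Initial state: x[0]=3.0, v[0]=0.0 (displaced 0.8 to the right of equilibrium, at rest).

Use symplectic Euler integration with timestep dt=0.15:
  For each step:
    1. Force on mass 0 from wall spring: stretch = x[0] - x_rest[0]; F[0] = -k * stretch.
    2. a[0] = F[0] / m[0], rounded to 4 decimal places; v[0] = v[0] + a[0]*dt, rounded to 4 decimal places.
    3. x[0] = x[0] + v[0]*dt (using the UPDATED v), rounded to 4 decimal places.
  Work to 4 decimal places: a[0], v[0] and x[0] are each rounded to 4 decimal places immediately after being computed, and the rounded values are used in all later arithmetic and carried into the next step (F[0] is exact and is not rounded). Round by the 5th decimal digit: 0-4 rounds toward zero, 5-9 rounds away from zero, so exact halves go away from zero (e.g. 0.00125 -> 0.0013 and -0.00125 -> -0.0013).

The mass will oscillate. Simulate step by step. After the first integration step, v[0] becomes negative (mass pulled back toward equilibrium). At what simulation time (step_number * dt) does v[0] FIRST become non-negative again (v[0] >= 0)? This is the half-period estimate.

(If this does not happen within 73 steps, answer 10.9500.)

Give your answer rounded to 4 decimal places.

Answer: 2.1000

Derivation:
Step 0: x=[3.0000] v=[0.0000]
Step 1: x=[2.9589] v=[-0.2743]
Step 2: x=[2.8787] v=[-0.5345]
Step 3: x=[2.7636] v=[-0.7672]
Step 4: x=[2.6195] v=[-0.9604]
Step 5: x=[2.4539] v=[-1.1042]
Step 6: x=[2.2752] v=[-1.1912]
Step 7: x=[2.0927] v=[-1.2170]
Step 8: x=[1.9157] v=[-1.1802]
Step 9: x=[1.7533] v=[-1.0827]
Step 10: x=[1.6139] v=[-0.9296]
Step 11: x=[1.5046] v=[-0.7286]
Step 12: x=[1.4311] v=[-0.4902]
Step 13: x=[1.3971] v=[-0.2266]
Step 14: x=[1.4044] v=[0.0487]
First v>=0 after going negative at step 14, time=2.1000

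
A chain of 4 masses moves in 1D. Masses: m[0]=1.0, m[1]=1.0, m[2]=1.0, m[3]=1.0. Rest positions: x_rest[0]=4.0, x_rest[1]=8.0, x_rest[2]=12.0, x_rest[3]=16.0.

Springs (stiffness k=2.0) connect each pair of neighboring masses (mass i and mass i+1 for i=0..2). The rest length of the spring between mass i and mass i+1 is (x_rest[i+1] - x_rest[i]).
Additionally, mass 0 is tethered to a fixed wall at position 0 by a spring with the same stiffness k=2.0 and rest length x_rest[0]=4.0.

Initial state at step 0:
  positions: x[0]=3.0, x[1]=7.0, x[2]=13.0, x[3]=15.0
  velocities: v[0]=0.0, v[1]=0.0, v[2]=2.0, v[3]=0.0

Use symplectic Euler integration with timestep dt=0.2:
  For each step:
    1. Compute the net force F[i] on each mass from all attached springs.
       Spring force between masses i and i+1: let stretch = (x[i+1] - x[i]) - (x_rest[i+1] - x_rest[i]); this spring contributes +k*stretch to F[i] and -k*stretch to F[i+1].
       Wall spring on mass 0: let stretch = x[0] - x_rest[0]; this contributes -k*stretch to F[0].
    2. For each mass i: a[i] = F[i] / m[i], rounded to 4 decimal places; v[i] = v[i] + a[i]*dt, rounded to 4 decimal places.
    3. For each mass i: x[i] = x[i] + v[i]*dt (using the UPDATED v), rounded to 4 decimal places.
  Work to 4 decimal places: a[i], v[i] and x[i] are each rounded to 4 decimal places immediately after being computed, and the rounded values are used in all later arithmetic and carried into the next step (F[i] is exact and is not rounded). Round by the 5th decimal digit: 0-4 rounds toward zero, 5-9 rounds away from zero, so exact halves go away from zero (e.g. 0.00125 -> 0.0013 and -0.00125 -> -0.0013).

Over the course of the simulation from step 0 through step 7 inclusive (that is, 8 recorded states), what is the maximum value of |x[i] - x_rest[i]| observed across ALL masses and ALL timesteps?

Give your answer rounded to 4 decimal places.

Step 0: x=[3.0000 7.0000 13.0000 15.0000] v=[0.0000 0.0000 2.0000 0.0000]
Step 1: x=[3.0800 7.1600 13.0800 15.1600] v=[0.4000 0.8000 0.4000 0.8000]
Step 2: x=[3.2400 7.4672 12.8528 15.4736] v=[0.8000 1.5360 -1.1360 1.5680]
Step 3: x=[3.4790 7.8671 12.4044 15.8975] v=[1.1949 1.9994 -2.2419 2.1197]
Step 4: x=[3.7907 8.2789 11.8725 16.3620] v=[1.5585 2.0591 -2.6596 2.3225]
Step 5: x=[4.1582 8.6192 11.4123 16.7873] v=[1.8375 1.7013 -2.3012 2.1267]
Step 6: x=[4.5499 8.8260 11.1586 17.1026] v=[1.9586 1.0341 -1.2684 1.5767]
Step 7: x=[4.9197 8.8773 11.1938 17.2624] v=[1.8491 0.2567 0.1762 0.7991]
Max displacement = 1.2624

Answer: 1.2624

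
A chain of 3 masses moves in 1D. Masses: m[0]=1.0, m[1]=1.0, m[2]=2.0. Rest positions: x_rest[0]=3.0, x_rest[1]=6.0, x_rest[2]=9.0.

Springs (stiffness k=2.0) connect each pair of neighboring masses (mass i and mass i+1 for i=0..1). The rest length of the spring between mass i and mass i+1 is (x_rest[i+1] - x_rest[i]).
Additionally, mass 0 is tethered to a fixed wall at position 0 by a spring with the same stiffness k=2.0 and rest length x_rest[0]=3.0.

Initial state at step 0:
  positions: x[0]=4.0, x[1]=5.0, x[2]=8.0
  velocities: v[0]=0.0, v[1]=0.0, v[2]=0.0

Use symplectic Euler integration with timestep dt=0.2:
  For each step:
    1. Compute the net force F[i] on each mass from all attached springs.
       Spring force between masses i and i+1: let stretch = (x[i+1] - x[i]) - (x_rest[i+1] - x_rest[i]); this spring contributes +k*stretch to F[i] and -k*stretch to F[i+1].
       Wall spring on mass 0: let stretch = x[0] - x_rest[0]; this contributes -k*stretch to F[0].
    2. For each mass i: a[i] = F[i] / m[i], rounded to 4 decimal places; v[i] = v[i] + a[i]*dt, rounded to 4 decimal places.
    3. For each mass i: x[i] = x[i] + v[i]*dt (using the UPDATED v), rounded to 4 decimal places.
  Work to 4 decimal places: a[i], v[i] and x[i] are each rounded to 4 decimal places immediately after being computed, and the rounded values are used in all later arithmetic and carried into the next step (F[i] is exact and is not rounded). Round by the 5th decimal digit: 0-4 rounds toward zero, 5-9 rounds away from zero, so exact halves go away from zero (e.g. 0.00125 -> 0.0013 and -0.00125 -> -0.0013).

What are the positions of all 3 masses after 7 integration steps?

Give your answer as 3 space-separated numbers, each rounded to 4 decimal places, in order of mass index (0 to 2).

Step 0: x=[4.0000 5.0000 8.0000] v=[0.0000 0.0000 0.0000]
Step 1: x=[3.7600 5.1600 8.0000] v=[-1.2000 0.8000 0.0000]
Step 2: x=[3.3312 5.4352 8.0064] v=[-2.1440 1.3760 0.0320]
Step 3: x=[2.8042 5.7478 8.0300] v=[-2.6349 1.5629 0.1178]
Step 4: x=[2.2884 6.0075 8.0823] v=[-2.5791 1.2983 0.2614]
Step 5: x=[1.8870 6.1356 8.1716] v=[-2.0068 0.6406 0.4464]
Step 6: x=[1.6746 6.0867 8.2994] v=[-1.0622 -0.2444 0.6392]
Step 7: x=[1.6812 5.8619 8.4587] v=[0.0328 -1.1242 0.7967]

Answer: 1.6812 5.8619 8.4587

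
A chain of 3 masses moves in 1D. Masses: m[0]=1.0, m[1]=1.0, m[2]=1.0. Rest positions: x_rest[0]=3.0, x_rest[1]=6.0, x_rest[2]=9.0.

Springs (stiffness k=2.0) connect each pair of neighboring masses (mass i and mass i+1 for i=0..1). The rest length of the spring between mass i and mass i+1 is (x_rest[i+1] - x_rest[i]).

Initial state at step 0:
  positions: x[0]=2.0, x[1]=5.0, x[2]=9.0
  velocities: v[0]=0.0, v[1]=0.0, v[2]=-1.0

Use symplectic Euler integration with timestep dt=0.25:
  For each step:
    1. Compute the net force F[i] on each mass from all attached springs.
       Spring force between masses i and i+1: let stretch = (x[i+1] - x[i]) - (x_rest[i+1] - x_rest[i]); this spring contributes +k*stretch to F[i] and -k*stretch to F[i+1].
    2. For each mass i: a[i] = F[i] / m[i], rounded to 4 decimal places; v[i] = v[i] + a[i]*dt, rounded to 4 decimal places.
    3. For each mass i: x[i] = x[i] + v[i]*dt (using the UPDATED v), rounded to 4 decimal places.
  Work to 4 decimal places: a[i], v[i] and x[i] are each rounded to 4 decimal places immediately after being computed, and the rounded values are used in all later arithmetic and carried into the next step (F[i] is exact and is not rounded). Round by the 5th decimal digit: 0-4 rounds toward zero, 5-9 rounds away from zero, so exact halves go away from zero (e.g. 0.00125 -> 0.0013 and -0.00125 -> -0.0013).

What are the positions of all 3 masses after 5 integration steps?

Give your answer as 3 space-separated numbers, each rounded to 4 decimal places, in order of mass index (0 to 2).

Answer: 2.2883 5.2573 7.2045

Derivation:
Step 0: x=[2.0000 5.0000 9.0000] v=[0.0000 0.0000 -1.0000]
Step 1: x=[2.0000 5.1250 8.6250] v=[0.0000 0.5000 -1.5000]
Step 2: x=[2.0156 5.2969 8.1875] v=[0.0625 0.6875 -1.7500]
Step 3: x=[2.0664 5.4200 7.7637] v=[0.2032 0.4922 -1.6953]
Step 4: x=[2.1614 5.4168 7.4219] v=[0.3800 -0.0128 -1.3672]
Step 5: x=[2.2883 5.2573 7.2045] v=[0.5077 -0.6380 -0.8698]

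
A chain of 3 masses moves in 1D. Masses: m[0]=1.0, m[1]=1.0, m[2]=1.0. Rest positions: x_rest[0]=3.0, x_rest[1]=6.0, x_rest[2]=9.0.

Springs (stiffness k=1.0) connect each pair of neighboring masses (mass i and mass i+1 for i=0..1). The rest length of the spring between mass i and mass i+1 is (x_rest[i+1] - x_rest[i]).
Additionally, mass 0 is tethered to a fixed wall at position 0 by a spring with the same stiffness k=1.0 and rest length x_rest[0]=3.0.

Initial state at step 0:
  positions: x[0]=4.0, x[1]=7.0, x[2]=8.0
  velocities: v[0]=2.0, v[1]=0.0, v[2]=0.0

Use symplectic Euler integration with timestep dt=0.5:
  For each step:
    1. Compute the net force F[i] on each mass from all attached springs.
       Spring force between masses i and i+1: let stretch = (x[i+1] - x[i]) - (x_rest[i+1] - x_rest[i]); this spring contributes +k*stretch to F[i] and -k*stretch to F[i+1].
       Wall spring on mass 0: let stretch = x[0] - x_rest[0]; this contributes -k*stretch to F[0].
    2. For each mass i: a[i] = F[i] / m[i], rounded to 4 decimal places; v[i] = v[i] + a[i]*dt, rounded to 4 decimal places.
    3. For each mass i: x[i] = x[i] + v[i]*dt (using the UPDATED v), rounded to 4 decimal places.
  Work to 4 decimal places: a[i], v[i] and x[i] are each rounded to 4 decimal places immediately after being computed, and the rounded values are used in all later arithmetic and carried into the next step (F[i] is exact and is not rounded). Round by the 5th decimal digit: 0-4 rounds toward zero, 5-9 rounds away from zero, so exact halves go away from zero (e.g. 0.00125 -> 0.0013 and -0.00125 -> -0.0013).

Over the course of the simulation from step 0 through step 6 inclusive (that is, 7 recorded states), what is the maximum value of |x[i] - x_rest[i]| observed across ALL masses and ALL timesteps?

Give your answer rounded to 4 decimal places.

Answer: 1.7853

Derivation:
Step 0: x=[4.0000 7.0000 8.0000] v=[2.0000 0.0000 0.0000]
Step 1: x=[4.7500 6.5000 8.5000] v=[1.5000 -1.0000 1.0000]
Step 2: x=[4.7500 6.0625 9.2500] v=[0.0000 -0.8750 1.5000]
Step 3: x=[3.8906 6.0938 9.9532] v=[-1.7188 0.0625 1.4063]
Step 4: x=[2.6094 6.5391 10.4415] v=[-2.5625 0.8906 0.9766]
Step 5: x=[1.6582 6.9776 10.7042] v=[-1.9024 0.8770 0.5254]
Step 6: x=[1.6223 7.0179 10.7853] v=[-0.0718 0.0806 0.1621]
Max displacement = 1.7853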